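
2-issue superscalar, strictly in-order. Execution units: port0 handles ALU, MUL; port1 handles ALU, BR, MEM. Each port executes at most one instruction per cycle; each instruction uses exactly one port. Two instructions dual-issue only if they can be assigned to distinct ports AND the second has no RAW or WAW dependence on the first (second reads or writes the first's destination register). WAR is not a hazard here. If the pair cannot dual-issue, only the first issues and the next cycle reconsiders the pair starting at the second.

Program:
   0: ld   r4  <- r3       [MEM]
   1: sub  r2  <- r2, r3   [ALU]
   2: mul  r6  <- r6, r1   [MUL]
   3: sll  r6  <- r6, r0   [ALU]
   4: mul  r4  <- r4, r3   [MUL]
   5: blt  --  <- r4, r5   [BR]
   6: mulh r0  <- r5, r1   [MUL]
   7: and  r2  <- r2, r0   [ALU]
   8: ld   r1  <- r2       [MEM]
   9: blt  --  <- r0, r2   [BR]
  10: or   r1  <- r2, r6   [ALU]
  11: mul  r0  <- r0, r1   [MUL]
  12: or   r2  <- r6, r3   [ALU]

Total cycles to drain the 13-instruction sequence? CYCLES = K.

CYCLES = 8

  cy0 -> i0,i1 (ld+sub) dual
  cy1 -> i2 (mul) RAW+WAW r6
  cy2 -> i3,i4 (sll+mul) dual
  cy3 -> i5,i6 (blt+mulh) dual
  cy4 -> i7 (and) RAW r2
  cy5 -> i8 (ld) no-port MEM/BR
  cy6 -> i9,i10 (blt+or) dual
  cy7 -> i11,i12 (mul+or) dual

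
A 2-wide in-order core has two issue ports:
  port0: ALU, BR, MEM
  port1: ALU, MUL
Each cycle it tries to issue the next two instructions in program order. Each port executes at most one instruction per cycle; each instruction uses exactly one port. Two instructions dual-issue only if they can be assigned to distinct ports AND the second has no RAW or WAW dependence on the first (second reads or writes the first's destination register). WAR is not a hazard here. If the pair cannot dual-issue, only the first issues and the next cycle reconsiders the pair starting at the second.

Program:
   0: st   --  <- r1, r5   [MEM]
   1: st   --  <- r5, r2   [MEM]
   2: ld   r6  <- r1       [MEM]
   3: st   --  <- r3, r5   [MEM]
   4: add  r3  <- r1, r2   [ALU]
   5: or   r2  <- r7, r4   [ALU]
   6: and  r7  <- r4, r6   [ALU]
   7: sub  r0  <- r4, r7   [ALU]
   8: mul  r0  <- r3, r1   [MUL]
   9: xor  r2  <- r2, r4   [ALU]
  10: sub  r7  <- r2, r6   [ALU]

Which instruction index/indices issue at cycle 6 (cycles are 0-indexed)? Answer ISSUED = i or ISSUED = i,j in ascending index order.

ISSUED = 8,9

c0: i0 st.MEM  no-port MEM/MEM
c1: i1 st.MEM  no-port MEM/MEM
c2: i2 ld.MEM  no-port MEM/MEM
c3: i3+i4 st.MEM add.ALU  pair
c4: i5+i6 or.ALU and.ALU  pair
c5: i7 sub.ALU  WAW r0
c6: i8+i9 mul.MUL xor.ALU  pair
c7: i10 sub.ALU  tail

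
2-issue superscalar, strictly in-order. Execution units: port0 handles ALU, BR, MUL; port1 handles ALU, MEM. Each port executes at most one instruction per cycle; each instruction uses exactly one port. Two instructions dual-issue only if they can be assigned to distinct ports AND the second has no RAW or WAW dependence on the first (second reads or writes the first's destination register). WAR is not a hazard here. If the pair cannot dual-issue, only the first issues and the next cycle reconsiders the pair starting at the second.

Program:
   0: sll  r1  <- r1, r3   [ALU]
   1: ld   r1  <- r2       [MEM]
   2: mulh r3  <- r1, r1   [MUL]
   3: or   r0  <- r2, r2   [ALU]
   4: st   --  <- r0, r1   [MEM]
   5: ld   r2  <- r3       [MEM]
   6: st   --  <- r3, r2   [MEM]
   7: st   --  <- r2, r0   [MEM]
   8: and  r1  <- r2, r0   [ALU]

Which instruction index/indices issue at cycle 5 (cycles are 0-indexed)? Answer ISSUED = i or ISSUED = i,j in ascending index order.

t=0 i0:sll ; WAW r1
t=1 i1:ld ; RAW r1
t=2 i2,i3:mulh;or ; pair
t=3 i4:st ; no-port MEM/MEM
t=4 i5:ld ; no-port MEM/MEM
t=5 i6:st ; no-port MEM/MEM
t=6 i7,i8:st;and ; pair

ISSUED = 6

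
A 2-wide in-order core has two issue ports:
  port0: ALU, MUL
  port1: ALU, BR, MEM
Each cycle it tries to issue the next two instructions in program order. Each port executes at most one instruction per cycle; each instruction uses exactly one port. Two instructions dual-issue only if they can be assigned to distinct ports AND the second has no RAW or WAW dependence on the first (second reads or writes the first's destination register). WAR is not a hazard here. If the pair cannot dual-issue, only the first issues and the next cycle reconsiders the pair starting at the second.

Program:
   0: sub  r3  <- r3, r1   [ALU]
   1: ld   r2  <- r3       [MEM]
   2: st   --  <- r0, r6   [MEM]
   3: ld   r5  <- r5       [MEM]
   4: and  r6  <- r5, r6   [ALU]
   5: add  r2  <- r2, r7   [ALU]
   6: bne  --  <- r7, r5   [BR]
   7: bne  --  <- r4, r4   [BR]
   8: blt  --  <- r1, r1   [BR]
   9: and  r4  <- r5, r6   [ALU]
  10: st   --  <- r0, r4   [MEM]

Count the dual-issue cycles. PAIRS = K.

PAIRS = 2

  cy0 -> i0 (sub) RAW r3
  cy1 -> i1 (ld) no-port MEM/MEM
  cy2 -> i2 (st) no-port MEM/MEM
  cy3 -> i3 (ld) RAW r5
  cy4 -> i4/i5 (and/add) dual
  cy5 -> i6 (bne) no-port BR/BR
  cy6 -> i7 (bne) no-port BR/BR
  cy7 -> i8/i9 (blt/and) dual
  cy8 -> i10 (st) tail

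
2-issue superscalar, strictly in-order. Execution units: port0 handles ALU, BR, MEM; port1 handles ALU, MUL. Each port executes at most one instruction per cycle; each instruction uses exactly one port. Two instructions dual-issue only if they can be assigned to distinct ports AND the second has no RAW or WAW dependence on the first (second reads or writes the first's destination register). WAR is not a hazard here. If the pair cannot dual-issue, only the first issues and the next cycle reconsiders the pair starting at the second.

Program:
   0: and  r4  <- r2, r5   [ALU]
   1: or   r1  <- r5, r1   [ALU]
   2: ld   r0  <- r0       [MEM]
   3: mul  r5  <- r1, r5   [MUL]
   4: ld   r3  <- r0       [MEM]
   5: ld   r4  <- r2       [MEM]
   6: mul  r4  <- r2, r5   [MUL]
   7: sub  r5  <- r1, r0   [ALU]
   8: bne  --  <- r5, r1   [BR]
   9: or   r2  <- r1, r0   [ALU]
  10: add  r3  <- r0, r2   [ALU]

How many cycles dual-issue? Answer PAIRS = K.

#0 head=0: and.ALU or.ALU i0&i1 dual
#1 head=2: ld.MEM mul.MUL i2&i3 dual
#2 head=4: ld.MEM i4 no-port MEM/MEM
#3 head=5: ld.MEM i5 WAW r4
#4 head=6: mul.MUL sub.ALU i6&i7 dual
#5 head=8: bne.BR or.ALU i8&i9 dual
#6 head=10: add.ALU i10 tail

PAIRS = 4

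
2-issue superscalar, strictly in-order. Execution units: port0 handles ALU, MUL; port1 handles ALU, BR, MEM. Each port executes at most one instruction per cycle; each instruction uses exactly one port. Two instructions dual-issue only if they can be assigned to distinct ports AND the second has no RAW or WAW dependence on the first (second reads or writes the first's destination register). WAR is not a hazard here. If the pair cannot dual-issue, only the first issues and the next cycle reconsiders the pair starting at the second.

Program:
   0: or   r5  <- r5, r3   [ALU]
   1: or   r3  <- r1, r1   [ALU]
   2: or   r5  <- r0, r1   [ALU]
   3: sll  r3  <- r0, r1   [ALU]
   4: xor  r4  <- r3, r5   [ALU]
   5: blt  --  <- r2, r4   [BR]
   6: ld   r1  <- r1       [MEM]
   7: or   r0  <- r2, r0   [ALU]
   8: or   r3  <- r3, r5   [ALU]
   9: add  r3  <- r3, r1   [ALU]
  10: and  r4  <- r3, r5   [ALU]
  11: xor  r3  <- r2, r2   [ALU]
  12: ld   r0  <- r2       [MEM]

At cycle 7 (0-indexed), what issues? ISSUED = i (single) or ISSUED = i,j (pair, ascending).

c0: i0&i1 or.ALU/or.ALU  pair
c1: i2&i3 or.ALU/sll.ALU  pair
c2: i4 xor.ALU  RAW r4
c3: i5 blt.BR  no-port BR/MEM
c4: i6&i7 ld.MEM/or.ALU  pair
c5: i8 or.ALU  RAW+WAW r3
c6: i9 add.ALU  RAW r3
c7: i10&i11 and.ALU/xor.ALU  pair
c8: i12 ld.MEM  tail

ISSUED = 10,11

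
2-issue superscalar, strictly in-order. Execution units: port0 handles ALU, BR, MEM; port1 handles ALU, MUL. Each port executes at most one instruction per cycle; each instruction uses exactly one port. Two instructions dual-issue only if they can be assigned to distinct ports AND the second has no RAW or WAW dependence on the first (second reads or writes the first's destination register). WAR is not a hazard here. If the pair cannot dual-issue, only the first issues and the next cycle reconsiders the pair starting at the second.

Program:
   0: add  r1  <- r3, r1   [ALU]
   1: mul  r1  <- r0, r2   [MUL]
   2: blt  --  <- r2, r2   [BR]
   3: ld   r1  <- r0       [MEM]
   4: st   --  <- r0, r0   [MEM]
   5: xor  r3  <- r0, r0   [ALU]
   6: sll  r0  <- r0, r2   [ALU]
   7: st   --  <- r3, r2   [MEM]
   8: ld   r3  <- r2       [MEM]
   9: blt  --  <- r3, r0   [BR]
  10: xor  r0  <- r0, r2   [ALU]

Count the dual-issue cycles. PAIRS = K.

PAIRS = 4

[0] i0  add  -- WAW r1
[1] i1,i2  mul+blt  -- dual
[2] i3  ld  -- no-port MEM/MEM
[3] i4,i5  st+xor  -- dual
[4] i6,i7  sll+st  -- dual
[5] i8  ld  -- no-port MEM/BR
[6] i9,i10  blt+xor  -- dual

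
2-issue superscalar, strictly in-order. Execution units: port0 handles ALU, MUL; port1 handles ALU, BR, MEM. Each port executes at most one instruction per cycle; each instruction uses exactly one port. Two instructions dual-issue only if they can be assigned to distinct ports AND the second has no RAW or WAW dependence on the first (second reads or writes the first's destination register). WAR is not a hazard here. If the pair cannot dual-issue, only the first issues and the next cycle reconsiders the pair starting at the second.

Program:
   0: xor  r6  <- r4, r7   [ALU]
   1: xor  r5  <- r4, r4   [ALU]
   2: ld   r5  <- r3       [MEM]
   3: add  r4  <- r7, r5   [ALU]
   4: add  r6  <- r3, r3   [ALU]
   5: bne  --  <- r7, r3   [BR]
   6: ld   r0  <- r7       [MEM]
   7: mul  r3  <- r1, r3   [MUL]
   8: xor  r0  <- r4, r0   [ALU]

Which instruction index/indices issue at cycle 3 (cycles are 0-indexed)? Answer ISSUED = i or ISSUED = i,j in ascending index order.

ISSUED = 5

[0] i0,i1  xor.ALU/xor.ALU  -- pair
[1] i2  ld.MEM  -- RAW r5
[2] i3,i4  add.ALU/add.ALU  -- pair
[3] i5  bne.BR  -- no-port BR/MEM
[4] i6,i7  ld.MEM/mul.MUL  -- pair
[5] i8  xor.ALU  -- tail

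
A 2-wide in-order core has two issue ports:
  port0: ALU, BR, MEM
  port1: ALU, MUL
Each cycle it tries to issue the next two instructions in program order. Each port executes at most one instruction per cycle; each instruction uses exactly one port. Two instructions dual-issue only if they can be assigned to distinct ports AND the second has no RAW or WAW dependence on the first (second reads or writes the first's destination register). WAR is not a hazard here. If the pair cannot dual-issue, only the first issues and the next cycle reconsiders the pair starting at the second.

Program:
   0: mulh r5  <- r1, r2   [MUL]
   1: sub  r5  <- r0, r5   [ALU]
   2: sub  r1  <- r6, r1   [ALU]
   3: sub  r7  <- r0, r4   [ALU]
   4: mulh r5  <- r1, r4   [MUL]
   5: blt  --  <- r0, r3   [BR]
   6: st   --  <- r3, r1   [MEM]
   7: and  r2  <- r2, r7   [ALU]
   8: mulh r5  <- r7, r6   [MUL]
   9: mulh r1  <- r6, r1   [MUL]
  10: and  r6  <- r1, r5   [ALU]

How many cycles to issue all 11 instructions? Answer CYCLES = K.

CYCLES = 8

c0: i0 mulh  RAW+WAW r5
c1: i1&i2 sub;sub  pair
c2: i3&i4 sub;mulh  pair
c3: i5 blt  no-port BR/MEM
c4: i6&i7 st;and  pair
c5: i8 mulh  no-port MUL/MUL
c6: i9 mulh  RAW r1
c7: i10 and  tail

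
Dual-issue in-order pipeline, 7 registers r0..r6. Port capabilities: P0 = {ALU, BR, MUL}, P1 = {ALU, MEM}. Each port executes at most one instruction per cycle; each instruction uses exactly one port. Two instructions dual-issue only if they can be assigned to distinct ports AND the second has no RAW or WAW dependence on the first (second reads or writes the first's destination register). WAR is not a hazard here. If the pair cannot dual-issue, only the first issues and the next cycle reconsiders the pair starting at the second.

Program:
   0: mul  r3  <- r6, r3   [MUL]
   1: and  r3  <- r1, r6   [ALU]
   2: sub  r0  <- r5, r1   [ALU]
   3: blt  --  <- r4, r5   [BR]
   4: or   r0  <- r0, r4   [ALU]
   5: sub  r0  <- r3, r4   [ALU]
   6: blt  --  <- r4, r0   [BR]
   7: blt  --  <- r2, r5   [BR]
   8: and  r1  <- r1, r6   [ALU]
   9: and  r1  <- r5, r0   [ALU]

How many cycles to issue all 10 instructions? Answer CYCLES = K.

CYCLES = 7

t=0 i0:mul.MUL ; WAW r3
t=1 i1&i2:and.ALU+sub.ALU ; pair
t=2 i3&i4:blt.BR+or.ALU ; pair
t=3 i5:sub.ALU ; RAW r0
t=4 i6:blt.BR ; no-port BR/BR
t=5 i7&i8:blt.BR+and.ALU ; pair
t=6 i9:and.ALU ; tail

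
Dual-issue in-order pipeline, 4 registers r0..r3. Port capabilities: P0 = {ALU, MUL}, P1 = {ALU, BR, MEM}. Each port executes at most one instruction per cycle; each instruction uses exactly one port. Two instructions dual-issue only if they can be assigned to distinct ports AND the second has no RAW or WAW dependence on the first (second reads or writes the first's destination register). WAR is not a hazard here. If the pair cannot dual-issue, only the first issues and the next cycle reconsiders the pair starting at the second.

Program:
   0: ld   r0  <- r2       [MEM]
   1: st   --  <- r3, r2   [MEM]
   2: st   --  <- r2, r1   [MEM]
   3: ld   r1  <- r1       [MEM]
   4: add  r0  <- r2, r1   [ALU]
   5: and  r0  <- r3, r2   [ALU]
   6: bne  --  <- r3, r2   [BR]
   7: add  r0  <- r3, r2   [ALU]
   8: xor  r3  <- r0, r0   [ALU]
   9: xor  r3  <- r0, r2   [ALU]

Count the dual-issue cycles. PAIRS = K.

0. ld @i0  | no-port MEM/MEM
1. st @i1  | no-port MEM/MEM
2. st @i2  | no-port MEM/MEM
3. ld @i3  | RAW r1
4. add @i4  | WAW r0
5. and;bne @i5&i6  | pair
6. add @i7  | RAW r0
7. xor @i8  | WAW r3
8. xor @i9  | tail

PAIRS = 1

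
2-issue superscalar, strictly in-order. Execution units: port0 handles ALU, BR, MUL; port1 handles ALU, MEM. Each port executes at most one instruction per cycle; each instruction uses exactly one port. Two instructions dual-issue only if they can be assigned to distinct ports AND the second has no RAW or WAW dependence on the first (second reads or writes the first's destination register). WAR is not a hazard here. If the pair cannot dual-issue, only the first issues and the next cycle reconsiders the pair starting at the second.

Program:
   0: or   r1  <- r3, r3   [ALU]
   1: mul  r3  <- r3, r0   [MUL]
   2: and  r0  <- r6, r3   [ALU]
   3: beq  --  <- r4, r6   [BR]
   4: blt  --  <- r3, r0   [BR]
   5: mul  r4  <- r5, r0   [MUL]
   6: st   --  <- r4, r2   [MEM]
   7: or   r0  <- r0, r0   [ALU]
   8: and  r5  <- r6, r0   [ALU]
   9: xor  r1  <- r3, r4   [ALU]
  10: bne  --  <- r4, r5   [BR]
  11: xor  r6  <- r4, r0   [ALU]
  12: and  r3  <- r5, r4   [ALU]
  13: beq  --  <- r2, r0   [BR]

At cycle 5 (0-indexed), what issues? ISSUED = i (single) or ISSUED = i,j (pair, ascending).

#0 head=0: or mul i0+i1 pair
#1 head=2: and beq i2+i3 pair
#2 head=4: blt i4 no-port BR/MUL
#3 head=5: mul i5 RAW r4
#4 head=6: st or i6+i7 pair
#5 head=8: and xor i8+i9 pair
#6 head=10: bne xor i10+i11 pair
#7 head=12: and beq i12+i13 pair

ISSUED = 8,9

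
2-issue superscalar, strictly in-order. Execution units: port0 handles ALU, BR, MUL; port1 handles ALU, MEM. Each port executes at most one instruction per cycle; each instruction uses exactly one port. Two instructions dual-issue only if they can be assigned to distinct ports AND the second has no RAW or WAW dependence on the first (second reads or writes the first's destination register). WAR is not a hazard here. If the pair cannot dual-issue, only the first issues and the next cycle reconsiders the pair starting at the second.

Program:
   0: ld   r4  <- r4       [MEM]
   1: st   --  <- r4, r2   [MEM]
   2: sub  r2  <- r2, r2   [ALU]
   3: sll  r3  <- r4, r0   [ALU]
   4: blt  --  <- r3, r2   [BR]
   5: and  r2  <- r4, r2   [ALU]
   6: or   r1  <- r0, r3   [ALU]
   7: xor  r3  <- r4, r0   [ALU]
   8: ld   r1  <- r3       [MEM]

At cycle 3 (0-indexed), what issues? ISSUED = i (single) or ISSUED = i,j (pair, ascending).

[0] i0  ld  -- no-port MEM/MEM
[1] i1&i2  st;sub  -- 2-wide
[2] i3  sll  -- RAW r3
[3] i4&i5  blt;and  -- 2-wide
[4] i6&i7  or;xor  -- 2-wide
[5] i8  ld  -- tail

ISSUED = 4,5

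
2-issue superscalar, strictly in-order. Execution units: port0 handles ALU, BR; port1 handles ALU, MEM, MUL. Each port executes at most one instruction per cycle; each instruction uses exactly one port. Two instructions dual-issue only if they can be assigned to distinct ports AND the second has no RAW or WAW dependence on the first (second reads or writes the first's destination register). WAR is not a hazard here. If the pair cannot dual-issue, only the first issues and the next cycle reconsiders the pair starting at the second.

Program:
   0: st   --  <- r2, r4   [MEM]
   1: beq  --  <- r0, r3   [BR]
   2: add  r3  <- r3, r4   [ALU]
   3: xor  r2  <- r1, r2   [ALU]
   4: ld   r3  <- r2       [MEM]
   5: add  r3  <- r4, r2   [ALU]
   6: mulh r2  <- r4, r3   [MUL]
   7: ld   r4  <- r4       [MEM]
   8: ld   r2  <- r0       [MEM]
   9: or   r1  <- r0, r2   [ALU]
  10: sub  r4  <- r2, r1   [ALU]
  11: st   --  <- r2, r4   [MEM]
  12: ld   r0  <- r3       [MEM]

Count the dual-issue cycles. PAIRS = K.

c0: i0+i1 st.MEM;beq.BR  2-wide
c1: i2+i3 add.ALU;xor.ALU  2-wide
c2: i4 ld.MEM  WAW r3
c3: i5 add.ALU  RAW r3
c4: i6 mulh.MUL  no-port MUL/MEM
c5: i7 ld.MEM  no-port MEM/MEM
c6: i8 ld.MEM  RAW r2
c7: i9 or.ALU  RAW r1
c8: i10 sub.ALU  RAW r4
c9: i11 st.MEM  no-port MEM/MEM
c10: i12 ld.MEM  tail

PAIRS = 2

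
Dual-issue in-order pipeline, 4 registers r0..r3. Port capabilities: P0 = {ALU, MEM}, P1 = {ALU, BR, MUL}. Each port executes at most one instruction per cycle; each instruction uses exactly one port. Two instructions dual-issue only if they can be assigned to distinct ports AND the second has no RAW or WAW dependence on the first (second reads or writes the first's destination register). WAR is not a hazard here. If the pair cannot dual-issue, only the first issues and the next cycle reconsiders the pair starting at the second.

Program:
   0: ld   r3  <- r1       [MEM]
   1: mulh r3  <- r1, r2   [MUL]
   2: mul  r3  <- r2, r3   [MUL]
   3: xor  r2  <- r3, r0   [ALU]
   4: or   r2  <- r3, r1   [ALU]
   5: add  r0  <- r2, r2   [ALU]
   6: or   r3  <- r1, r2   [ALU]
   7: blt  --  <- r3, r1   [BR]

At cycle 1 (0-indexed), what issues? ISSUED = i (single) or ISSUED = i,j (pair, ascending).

ISSUED = 1

  cy0 -> i0 (ld) WAW r3
  cy1 -> i1 (mulh) no-port MUL/MUL
  cy2 -> i2 (mul) RAW r3
  cy3 -> i3 (xor) WAW r2
  cy4 -> i4 (or) RAW r2
  cy5 -> i5+i6 (add+or) 2-wide
  cy6 -> i7 (blt) tail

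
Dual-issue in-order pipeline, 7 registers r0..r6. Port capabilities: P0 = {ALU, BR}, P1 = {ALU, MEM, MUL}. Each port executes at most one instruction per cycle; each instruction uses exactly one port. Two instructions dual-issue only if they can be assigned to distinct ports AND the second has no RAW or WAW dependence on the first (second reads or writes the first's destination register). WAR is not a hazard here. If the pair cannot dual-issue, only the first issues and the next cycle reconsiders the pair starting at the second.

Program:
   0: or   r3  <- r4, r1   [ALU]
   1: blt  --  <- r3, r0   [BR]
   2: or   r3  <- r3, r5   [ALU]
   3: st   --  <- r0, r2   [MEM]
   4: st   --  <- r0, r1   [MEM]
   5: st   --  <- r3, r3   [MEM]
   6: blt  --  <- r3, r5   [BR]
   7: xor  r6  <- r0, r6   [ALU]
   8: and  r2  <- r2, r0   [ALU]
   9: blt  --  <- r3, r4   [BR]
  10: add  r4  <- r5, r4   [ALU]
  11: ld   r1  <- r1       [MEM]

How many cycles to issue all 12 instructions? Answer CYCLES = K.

#0 head=0: or i0 RAW r3
#1 head=1: blt+or i1+i2 2-wide
#2 head=3: st i3 no-port MEM/MEM
#3 head=4: st i4 no-port MEM/MEM
#4 head=5: st+blt i5+i6 2-wide
#5 head=7: xor+and i7+i8 2-wide
#6 head=9: blt+add i9+i10 2-wide
#7 head=11: ld i11 tail

CYCLES = 8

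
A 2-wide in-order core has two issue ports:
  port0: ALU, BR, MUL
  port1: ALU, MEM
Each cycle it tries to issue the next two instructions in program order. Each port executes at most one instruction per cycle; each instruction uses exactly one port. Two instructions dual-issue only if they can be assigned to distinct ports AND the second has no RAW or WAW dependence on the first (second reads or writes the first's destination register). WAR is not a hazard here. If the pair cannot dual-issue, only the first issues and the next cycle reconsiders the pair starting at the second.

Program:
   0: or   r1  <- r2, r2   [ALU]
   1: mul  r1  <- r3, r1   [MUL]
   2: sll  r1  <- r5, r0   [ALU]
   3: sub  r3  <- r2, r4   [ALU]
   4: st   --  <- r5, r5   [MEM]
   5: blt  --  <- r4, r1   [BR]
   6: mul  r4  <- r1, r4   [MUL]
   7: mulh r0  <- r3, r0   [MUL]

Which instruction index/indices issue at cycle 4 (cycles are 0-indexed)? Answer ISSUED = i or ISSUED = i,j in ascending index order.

  cy0 -> i0 (or) RAW+WAW r1
  cy1 -> i1 (mul) WAW r1
  cy2 -> i2+i3 (sll;sub) 2-wide
  cy3 -> i4+i5 (st;blt) 2-wide
  cy4 -> i6 (mul) no-port MUL/MUL
  cy5 -> i7 (mulh) tail

ISSUED = 6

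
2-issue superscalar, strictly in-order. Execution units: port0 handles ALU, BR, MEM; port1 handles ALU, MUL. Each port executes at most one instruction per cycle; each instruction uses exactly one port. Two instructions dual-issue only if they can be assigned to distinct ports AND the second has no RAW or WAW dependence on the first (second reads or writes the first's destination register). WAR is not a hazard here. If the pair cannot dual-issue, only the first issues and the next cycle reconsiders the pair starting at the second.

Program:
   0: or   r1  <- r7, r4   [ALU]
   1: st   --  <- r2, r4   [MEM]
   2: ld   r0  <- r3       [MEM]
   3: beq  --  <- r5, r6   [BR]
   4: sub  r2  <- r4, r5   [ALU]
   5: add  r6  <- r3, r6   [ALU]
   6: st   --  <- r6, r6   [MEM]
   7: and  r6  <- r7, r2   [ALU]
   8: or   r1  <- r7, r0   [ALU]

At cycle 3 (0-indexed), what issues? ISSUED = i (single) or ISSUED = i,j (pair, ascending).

c0: i0&i1 or.ALU/st.MEM  pair
c1: i2 ld.MEM  no-port MEM/BR
c2: i3&i4 beq.BR/sub.ALU  pair
c3: i5 add.ALU  RAW r6
c4: i6&i7 st.MEM/and.ALU  pair
c5: i8 or.ALU  tail

ISSUED = 5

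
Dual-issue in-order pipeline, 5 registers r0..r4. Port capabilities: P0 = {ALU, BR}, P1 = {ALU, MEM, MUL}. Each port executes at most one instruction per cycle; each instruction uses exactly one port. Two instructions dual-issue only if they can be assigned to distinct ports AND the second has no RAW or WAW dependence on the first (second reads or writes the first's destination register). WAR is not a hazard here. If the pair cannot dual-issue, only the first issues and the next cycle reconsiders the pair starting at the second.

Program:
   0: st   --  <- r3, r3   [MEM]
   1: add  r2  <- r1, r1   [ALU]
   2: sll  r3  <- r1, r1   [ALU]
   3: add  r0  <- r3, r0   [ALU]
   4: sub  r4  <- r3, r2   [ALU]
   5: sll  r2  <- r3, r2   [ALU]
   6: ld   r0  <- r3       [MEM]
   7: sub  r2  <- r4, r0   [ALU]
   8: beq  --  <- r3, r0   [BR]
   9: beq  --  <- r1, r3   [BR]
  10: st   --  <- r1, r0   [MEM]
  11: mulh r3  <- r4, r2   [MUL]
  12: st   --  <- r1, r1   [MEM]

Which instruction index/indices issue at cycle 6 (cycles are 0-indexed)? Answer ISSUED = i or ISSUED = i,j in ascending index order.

ISSUED = 11

  cy0 -> i0&i1 (st/add) pair
  cy1 -> i2 (sll) RAW r3
  cy2 -> i3&i4 (add/sub) pair
  cy3 -> i5&i6 (sll/ld) pair
  cy4 -> i7&i8 (sub/beq) pair
  cy5 -> i9&i10 (beq/st) pair
  cy6 -> i11 (mulh) no-port MUL/MEM
  cy7 -> i12 (st) tail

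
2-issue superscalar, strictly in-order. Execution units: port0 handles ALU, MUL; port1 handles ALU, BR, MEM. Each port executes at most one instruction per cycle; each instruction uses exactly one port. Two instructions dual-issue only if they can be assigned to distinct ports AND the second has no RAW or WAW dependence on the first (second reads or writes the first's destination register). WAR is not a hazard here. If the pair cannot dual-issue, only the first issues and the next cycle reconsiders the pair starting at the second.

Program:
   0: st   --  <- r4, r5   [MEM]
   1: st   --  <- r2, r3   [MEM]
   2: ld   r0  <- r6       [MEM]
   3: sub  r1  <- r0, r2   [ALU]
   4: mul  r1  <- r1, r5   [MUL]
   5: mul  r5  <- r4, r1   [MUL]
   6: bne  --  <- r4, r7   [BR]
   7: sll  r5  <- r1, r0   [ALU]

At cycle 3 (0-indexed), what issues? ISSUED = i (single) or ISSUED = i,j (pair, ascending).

#0 head=0: st i0 no-port MEM/MEM
#1 head=1: st i1 no-port MEM/MEM
#2 head=2: ld i2 RAW r0
#3 head=3: sub i3 RAW+WAW r1
#4 head=4: mul i4 no-port MUL/MUL
#5 head=5: mul bne i5+i6 dual
#6 head=7: sll i7 tail

ISSUED = 3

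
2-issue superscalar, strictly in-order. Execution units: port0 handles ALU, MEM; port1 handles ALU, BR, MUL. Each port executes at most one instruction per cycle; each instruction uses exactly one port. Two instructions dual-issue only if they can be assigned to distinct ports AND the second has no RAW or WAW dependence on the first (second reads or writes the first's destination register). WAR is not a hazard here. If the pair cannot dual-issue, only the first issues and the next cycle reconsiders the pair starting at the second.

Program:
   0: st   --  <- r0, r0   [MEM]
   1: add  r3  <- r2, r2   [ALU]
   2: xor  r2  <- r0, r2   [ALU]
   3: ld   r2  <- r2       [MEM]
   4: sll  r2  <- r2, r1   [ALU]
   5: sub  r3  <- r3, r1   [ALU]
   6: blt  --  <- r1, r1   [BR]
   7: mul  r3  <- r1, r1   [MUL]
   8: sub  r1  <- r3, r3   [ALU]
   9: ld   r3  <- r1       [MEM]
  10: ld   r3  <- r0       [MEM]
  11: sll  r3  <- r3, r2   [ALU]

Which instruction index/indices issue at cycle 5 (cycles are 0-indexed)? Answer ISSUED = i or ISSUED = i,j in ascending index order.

[0] i0/i1  st;add  -- dual
[1] i2  xor  -- RAW+WAW r2
[2] i3  ld  -- RAW+WAW r2
[3] i4/i5  sll;sub  -- dual
[4] i6  blt  -- no-port BR/MUL
[5] i7  mul  -- RAW r3
[6] i8  sub  -- RAW r1
[7] i9  ld  -- no-port MEM/MEM
[8] i10  ld  -- RAW+WAW r3
[9] i11  sll  -- tail

ISSUED = 7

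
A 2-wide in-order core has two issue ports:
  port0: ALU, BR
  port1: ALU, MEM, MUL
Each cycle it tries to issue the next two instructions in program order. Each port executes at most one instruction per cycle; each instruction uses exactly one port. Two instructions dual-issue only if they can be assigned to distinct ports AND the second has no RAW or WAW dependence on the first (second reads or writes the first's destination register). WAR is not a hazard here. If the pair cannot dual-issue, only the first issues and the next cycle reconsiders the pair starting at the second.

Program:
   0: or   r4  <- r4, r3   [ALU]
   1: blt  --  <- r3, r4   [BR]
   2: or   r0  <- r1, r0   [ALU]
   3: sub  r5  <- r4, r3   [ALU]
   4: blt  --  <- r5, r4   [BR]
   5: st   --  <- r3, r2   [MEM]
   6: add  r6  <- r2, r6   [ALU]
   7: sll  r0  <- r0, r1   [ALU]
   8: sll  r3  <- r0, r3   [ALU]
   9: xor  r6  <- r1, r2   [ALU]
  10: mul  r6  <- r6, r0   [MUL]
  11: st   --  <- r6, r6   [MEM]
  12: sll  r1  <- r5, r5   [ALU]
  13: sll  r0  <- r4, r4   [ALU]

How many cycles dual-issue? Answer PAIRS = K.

PAIRS = 5

t=0 i0:or.ALU ; RAW r4
t=1 i1,i2:blt.BR/or.ALU ; 2-wide
t=2 i3:sub.ALU ; RAW r5
t=3 i4,i5:blt.BR/st.MEM ; 2-wide
t=4 i6,i7:add.ALU/sll.ALU ; 2-wide
t=5 i8,i9:sll.ALU/xor.ALU ; 2-wide
t=6 i10:mul.MUL ; no-port MUL/MEM
t=7 i11,i12:st.MEM/sll.ALU ; 2-wide
t=8 i13:sll.ALU ; tail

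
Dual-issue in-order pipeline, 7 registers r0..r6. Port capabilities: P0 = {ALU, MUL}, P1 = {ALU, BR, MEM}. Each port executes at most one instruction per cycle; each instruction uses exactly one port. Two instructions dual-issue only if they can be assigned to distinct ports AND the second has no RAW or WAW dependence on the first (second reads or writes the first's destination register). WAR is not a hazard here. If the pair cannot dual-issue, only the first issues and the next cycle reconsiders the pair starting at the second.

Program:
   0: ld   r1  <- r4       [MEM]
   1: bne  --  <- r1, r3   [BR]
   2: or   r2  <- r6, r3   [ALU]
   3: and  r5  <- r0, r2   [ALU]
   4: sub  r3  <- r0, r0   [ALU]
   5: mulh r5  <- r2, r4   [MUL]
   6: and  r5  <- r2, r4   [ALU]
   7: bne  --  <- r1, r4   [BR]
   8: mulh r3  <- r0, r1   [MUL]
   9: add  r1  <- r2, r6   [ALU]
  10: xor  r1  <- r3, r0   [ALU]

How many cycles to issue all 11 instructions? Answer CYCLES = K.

0. ld @i0  | no-port MEM/BR
1. bne/or @i1/i2  | 2-wide
2. and/sub @i3/i4  | 2-wide
3. mulh @i5  | WAW r5
4. and/bne @i6/i7  | 2-wide
5. mulh/add @i8/i9  | 2-wide
6. xor @i10  | tail

CYCLES = 7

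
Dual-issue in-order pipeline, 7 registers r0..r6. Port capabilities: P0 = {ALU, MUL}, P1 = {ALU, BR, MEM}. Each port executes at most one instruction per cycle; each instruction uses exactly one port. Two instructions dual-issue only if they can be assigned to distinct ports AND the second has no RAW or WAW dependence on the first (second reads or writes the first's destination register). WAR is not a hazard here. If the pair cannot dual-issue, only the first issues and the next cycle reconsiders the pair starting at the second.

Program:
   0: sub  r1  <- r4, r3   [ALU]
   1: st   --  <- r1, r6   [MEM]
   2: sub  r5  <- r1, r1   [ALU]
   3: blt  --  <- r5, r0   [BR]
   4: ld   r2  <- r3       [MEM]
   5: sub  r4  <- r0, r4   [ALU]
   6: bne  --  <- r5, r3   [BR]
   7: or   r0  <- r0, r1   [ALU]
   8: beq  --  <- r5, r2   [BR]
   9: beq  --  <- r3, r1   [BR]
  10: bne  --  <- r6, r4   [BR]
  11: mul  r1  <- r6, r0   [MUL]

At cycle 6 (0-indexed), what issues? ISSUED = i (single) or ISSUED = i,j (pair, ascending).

[0] i0  sub.ALU  -- RAW r1
[1] i1/i2  st.MEM;sub.ALU  -- pair
[2] i3  blt.BR  -- no-port BR/MEM
[3] i4/i5  ld.MEM;sub.ALU  -- pair
[4] i6/i7  bne.BR;or.ALU  -- pair
[5] i8  beq.BR  -- no-port BR/BR
[6] i9  beq.BR  -- no-port BR/BR
[7] i10/i11  bne.BR;mul.MUL  -- pair

ISSUED = 9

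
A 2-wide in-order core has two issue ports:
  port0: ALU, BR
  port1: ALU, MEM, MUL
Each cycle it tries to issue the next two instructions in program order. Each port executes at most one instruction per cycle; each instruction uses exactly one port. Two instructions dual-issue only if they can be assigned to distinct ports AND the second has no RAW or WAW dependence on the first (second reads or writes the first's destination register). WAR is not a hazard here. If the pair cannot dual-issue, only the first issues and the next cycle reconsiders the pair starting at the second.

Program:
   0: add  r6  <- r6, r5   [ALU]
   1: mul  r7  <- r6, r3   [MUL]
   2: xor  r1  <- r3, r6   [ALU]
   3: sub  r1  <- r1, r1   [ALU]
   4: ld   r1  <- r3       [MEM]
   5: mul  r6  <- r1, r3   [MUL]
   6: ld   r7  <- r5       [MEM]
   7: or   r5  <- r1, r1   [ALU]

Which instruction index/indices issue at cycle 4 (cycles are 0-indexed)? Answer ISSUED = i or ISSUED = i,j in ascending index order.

ISSUED = 5

#0 head=0: add.ALU i0 RAW r6
#1 head=1: mul.MUL+xor.ALU i1,i2 pair
#2 head=3: sub.ALU i3 WAW r1
#3 head=4: ld.MEM i4 no-port MEM/MUL
#4 head=5: mul.MUL i5 no-port MUL/MEM
#5 head=6: ld.MEM+or.ALU i6,i7 pair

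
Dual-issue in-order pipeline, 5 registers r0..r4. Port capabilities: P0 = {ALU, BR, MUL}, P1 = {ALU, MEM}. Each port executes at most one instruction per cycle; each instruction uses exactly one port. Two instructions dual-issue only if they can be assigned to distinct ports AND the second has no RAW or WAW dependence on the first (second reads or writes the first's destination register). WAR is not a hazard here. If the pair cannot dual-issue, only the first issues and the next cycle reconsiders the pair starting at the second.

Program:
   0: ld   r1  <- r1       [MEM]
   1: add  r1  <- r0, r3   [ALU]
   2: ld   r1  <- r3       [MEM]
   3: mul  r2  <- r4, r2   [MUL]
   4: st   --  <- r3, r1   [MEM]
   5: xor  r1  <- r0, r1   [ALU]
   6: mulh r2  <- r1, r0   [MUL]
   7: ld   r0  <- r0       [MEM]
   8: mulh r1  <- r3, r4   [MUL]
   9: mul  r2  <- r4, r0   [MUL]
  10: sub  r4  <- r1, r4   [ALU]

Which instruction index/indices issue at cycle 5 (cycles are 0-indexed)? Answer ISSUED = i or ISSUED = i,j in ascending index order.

[0] i0  ld.MEM  -- WAW r1
[1] i1  add.ALU  -- WAW r1
[2] i2+i3  ld.MEM;mul.MUL  -- 2-wide
[3] i4+i5  st.MEM;xor.ALU  -- 2-wide
[4] i6+i7  mulh.MUL;ld.MEM  -- 2-wide
[5] i8  mulh.MUL  -- no-port MUL/MUL
[6] i9+i10  mul.MUL;sub.ALU  -- 2-wide

ISSUED = 8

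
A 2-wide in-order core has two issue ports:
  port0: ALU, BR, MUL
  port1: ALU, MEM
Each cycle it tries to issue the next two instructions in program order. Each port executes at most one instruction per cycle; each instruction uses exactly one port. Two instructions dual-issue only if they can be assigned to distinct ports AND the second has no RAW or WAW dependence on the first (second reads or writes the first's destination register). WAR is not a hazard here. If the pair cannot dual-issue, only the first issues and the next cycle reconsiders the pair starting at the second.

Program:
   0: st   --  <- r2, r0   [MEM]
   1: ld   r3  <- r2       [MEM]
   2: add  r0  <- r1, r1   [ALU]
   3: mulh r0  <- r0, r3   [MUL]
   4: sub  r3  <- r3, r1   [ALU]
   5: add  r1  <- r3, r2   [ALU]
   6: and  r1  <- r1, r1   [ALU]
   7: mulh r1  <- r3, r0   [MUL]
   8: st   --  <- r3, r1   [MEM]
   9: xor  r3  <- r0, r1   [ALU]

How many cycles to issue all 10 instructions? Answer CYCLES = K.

CYCLES = 7

  cy0 -> i0 (st.MEM) no-port MEM/MEM
  cy1 -> i1/i2 (ld.MEM;add.ALU) pair
  cy2 -> i3/i4 (mulh.MUL;sub.ALU) pair
  cy3 -> i5 (add.ALU) RAW+WAW r1
  cy4 -> i6 (and.ALU) WAW r1
  cy5 -> i7 (mulh.MUL) RAW r1
  cy6 -> i8/i9 (st.MEM;xor.ALU) pair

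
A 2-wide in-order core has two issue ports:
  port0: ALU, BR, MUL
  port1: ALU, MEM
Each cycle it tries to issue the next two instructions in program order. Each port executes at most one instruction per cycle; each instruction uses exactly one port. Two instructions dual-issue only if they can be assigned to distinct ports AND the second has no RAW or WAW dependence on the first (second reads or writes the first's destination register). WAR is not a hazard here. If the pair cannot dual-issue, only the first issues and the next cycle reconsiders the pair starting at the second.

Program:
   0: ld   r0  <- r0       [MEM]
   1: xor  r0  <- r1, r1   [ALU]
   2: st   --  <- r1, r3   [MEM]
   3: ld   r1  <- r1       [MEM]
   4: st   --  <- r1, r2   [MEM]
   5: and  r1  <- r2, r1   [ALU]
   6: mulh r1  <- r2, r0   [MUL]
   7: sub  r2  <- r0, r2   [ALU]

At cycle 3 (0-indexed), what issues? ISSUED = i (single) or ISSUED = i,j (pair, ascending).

ISSUED = 4,5

0. ld.MEM @i0  | WAW r0
1. xor.ALU;st.MEM @i1&i2  | 2-wide
2. ld.MEM @i3  | no-port MEM/MEM
3. st.MEM;and.ALU @i4&i5  | 2-wide
4. mulh.MUL;sub.ALU @i6&i7  | 2-wide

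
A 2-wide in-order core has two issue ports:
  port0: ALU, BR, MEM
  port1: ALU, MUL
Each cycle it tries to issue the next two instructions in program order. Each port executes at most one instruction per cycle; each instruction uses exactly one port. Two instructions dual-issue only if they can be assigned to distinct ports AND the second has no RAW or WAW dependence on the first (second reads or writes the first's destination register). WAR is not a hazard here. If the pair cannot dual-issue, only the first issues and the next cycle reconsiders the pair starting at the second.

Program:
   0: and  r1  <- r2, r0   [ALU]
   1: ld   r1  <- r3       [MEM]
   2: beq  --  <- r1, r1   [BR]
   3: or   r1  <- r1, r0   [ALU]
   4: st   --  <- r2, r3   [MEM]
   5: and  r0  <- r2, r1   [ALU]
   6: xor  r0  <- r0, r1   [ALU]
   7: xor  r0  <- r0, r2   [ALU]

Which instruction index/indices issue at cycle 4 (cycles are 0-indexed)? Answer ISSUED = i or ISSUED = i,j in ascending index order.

ISSUED = 6

#0 head=0: and.ALU i0 WAW r1
#1 head=1: ld.MEM i1 no-port MEM/BR
#2 head=2: beq.BR or.ALU i2/i3 dual
#3 head=4: st.MEM and.ALU i4/i5 dual
#4 head=6: xor.ALU i6 RAW+WAW r0
#5 head=7: xor.ALU i7 tail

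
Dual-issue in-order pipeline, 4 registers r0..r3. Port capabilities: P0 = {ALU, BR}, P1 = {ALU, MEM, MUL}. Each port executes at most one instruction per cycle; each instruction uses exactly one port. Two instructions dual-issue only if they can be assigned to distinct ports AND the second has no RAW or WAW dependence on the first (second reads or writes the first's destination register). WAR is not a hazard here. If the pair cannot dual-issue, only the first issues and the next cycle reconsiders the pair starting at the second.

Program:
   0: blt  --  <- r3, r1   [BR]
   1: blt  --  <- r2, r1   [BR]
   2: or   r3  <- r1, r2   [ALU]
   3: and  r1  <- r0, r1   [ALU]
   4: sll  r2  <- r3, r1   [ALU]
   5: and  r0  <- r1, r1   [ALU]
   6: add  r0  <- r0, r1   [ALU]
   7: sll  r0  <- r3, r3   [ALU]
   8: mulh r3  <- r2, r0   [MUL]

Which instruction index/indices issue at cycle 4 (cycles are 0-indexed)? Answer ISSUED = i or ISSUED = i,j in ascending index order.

[0] i0  blt.BR  -- no-port BR/BR
[1] i1,i2  blt.BR;or.ALU  -- pair
[2] i3  and.ALU  -- RAW r1
[3] i4,i5  sll.ALU;and.ALU  -- pair
[4] i6  add.ALU  -- WAW r0
[5] i7  sll.ALU  -- RAW r0
[6] i8  mulh.MUL  -- tail

ISSUED = 6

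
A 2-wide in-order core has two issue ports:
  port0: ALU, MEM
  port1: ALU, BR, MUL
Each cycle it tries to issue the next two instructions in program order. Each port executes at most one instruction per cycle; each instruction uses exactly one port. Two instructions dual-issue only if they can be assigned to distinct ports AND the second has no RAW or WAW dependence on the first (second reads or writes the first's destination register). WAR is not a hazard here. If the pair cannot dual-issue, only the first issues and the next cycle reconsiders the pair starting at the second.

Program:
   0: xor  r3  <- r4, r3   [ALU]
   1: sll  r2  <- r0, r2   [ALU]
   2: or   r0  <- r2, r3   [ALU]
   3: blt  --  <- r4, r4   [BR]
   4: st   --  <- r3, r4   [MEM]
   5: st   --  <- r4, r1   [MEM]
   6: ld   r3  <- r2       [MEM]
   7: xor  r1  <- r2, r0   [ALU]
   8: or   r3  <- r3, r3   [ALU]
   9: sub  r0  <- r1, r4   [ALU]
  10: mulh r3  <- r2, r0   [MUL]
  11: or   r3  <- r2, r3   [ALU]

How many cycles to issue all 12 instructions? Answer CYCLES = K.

c0: i0,i1 xor;sll  pair
c1: i2,i3 or;blt  pair
c2: i4 st  no-port MEM/MEM
c3: i5 st  no-port MEM/MEM
c4: i6,i7 ld;xor  pair
c5: i8,i9 or;sub  pair
c6: i10 mulh  RAW+WAW r3
c7: i11 or  tail

CYCLES = 8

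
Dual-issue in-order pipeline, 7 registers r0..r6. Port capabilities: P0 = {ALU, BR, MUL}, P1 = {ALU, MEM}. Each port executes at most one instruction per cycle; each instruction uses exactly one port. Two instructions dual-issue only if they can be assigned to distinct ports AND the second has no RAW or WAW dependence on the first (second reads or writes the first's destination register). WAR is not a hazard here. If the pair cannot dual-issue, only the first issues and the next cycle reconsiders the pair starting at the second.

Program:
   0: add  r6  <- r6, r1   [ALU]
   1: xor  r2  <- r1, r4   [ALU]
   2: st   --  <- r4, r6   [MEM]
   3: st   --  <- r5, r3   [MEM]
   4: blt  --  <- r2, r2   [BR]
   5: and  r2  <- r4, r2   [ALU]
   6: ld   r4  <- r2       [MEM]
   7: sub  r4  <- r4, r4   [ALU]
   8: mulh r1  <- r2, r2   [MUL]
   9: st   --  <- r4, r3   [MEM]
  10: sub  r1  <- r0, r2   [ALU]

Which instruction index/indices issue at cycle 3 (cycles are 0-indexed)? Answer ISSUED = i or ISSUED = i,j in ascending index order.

ISSUED = 5

#0 head=0: add;xor i0&i1 dual
#1 head=2: st i2 no-port MEM/MEM
#2 head=3: st;blt i3&i4 dual
#3 head=5: and i5 RAW r2
#4 head=6: ld i6 RAW+WAW r4
#5 head=7: sub;mulh i7&i8 dual
#6 head=9: st;sub i9&i10 dual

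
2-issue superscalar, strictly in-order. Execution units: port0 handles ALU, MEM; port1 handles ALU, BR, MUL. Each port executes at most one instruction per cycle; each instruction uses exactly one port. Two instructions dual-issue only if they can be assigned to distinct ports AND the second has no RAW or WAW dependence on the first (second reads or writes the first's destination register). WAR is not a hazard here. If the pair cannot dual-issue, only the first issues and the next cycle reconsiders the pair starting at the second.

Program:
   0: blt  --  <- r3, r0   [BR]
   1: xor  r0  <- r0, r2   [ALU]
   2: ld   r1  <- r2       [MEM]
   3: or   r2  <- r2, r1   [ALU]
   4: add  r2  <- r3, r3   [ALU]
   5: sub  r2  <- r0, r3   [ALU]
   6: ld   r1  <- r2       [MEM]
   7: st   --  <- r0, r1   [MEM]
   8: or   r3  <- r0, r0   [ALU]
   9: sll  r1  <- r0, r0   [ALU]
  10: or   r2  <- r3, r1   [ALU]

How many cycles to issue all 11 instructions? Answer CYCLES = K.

t=0 i0&i1:blt.BR;xor.ALU ; 2-wide
t=1 i2:ld.MEM ; RAW r1
t=2 i3:or.ALU ; WAW r2
t=3 i4:add.ALU ; WAW r2
t=4 i5:sub.ALU ; RAW r2
t=5 i6:ld.MEM ; no-port MEM/MEM
t=6 i7&i8:st.MEM;or.ALU ; 2-wide
t=7 i9:sll.ALU ; RAW r1
t=8 i10:or.ALU ; tail

CYCLES = 9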